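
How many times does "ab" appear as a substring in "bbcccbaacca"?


Searching for "ab" in "bbcccbaacca"
Scanning each position:
  Position 0: "bb" => no
  Position 1: "bc" => no
  Position 2: "cc" => no
  Position 3: "cc" => no
  Position 4: "cb" => no
  Position 5: "ba" => no
  Position 6: "aa" => no
  Position 7: "ac" => no
  Position 8: "cc" => no
  Position 9: "ca" => no
Total occurrences: 0

0


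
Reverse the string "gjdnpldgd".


Input: gjdnpldgd
Reading characters right to left:
  Position 8: 'd'
  Position 7: 'g'
  Position 6: 'd'
  Position 5: 'l'
  Position 4: 'p'
  Position 3: 'n'
  Position 2: 'd'
  Position 1: 'j'
  Position 0: 'g'
Reversed: dgdlpndjg

dgdlpndjg


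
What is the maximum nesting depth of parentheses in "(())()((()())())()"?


Input: "(())()((()())())()"
Tracking depth:
  Position 0 '(': depth becomes 1
  Position 1 '(': depth becomes 2
  Position 2 ')': depth becomes 1
  Position 3 ')': depth becomes 0
  Position 4 '(': depth becomes 1
  Position 5 ')': depth becomes 0
  Position 6 '(': depth becomes 1
  Position 7 '(': depth becomes 2
  Position 8 '(': depth becomes 3
  Position 9 ')': depth becomes 2
  Position 10 '(': depth becomes 3
  Position 11 ')': depth becomes 2
  Position 12 ')': depth becomes 1
  Position 13 '(': depth becomes 2
  Position 14 ')': depth becomes 1
  Position 15 ')': depth becomes 0
  Position 16 '(': depth becomes 1
  Position 17 ')': depth becomes 0
Maximum depth reached: 3

3


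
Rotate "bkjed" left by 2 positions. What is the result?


Input: "bkjed", rotate left by 2
First 2 characters: "bk"
Remaining characters: "jed"
Concatenate remaining + first: "jed" + "bk" = "jedbk"

jedbk


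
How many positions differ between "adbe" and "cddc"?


Comparing "adbe" and "cddc" position by position:
  Position 0: 'a' vs 'c' => DIFFER
  Position 1: 'd' vs 'd' => same
  Position 2: 'b' vs 'd' => DIFFER
  Position 3: 'e' vs 'c' => DIFFER
Positions that differ: 3

3


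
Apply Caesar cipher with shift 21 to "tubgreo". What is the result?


Caesar cipher: shift "tubgreo" by 21
  't' (pos 19) + 21 = pos 14 = 'o'
  'u' (pos 20) + 21 = pos 15 = 'p'
  'b' (pos 1) + 21 = pos 22 = 'w'
  'g' (pos 6) + 21 = pos 1 = 'b'
  'r' (pos 17) + 21 = pos 12 = 'm'
  'e' (pos 4) + 21 = pos 25 = 'z'
  'o' (pos 14) + 21 = pos 9 = 'j'
Result: opwbmzj

opwbmzj


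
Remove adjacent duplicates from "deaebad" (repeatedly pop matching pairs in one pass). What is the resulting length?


Input: deaebad
Stack-based adjacent duplicate removal:
  Read 'd': push. Stack: d
  Read 'e': push. Stack: de
  Read 'a': push. Stack: dea
  Read 'e': push. Stack: deae
  Read 'b': push. Stack: deaeb
  Read 'a': push. Stack: deaeba
  Read 'd': push. Stack: deaebad
Final stack: "deaebad" (length 7)

7


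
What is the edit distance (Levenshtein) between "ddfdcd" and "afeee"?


Computing edit distance: "ddfdcd" -> "afeee"
DP table:
           a    f    e    e    e
      0    1    2    3    4    5
  d   1    1    2    3    4    5
  d   2    2    2    3    4    5
  f   3    3    2    3    4    5
  d   4    4    3    3    4    5
  c   5    5    4    4    4    5
  d   6    6    5    5    5    5
Edit distance = dp[6][5] = 5

5


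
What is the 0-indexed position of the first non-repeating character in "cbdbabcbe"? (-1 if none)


Input: cbdbabcbe
Character frequencies:
  'a': 1
  'b': 4
  'c': 2
  'd': 1
  'e': 1
Scanning left to right for freq == 1:
  Position 0 ('c'): freq=2, skip
  Position 1 ('b'): freq=4, skip
  Position 2 ('d'): unique! => answer = 2

2


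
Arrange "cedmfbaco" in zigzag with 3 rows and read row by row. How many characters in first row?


Zigzag "cedmfbaco" into 3 rows:
Placing characters:
  'c' => row 0
  'e' => row 1
  'd' => row 2
  'm' => row 1
  'f' => row 0
  'b' => row 1
  'a' => row 2
  'c' => row 1
  'o' => row 0
Rows:
  Row 0: "cfo"
  Row 1: "embc"
  Row 2: "da"
First row length: 3

3


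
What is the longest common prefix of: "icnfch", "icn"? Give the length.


Words: icnfch, icn
  Position 0: all 'i' => match
  Position 1: all 'c' => match
  Position 2: all 'n' => match
LCP = "icn" (length 3)

3


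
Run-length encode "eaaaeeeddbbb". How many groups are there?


Input: eaaaeeeddbbb
Scanning for consecutive runs:
  Group 1: 'e' x 1 (positions 0-0)
  Group 2: 'a' x 3 (positions 1-3)
  Group 3: 'e' x 3 (positions 4-6)
  Group 4: 'd' x 2 (positions 7-8)
  Group 5: 'b' x 3 (positions 9-11)
Total groups: 5

5


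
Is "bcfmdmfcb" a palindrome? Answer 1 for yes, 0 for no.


Input: bcfmdmfcb
Reversed: bcfmdmfcb
  Compare pos 0 ('b') with pos 8 ('b'): match
  Compare pos 1 ('c') with pos 7 ('c'): match
  Compare pos 2 ('f') with pos 6 ('f'): match
  Compare pos 3 ('m') with pos 5 ('m'): match
Result: palindrome

1


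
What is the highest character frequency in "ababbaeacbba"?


Input: ababbaeacbba
Character counts:
  'a': 5
  'b': 5
  'c': 1
  'e': 1
Maximum frequency: 5

5


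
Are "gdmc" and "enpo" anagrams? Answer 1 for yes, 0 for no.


Strings: "gdmc", "enpo"
Sorted first:  cdgm
Sorted second: enop
Differ at position 0: 'c' vs 'e' => not anagrams

0


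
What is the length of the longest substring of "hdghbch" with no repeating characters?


Input: "hdghbch"
Sliding window (track last position of each char):
  Position 0 ('h'): window [0,0] length 1 -- new best
  Position 1 ('d'): window [0,1] length 2 -- new best
  Position 2 ('g'): window [0,2] length 3 -- new best
  Position 3 ('h'): repeat (last at 0), move window start to 1
  Position 3 ('h'): window [1,3] length 3
  Position 4 ('b'): window [1,4] length 4 -- new best
  Position 5 ('c'): window [1,5] length 5 -- new best
  Position 6 ('h'): repeat (last at 3), move window start to 4
  Position 6 ('h'): window [4,6] length 3
Longest substring with no repeats: "dghbc" with length 5

5


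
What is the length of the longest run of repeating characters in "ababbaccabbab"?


Input: "ababbaccabbab"
Scanning for longest run:
  Position 1 ('b'): new char, reset run to 1
  Position 2 ('a'): new char, reset run to 1
  Position 3 ('b'): new char, reset run to 1
  Position 4 ('b'): continues run of 'b', length=2
  Position 5 ('a'): new char, reset run to 1
  Position 6 ('c'): new char, reset run to 1
  Position 7 ('c'): continues run of 'c', length=2
  Position 8 ('a'): new char, reset run to 1
  Position 9 ('b'): new char, reset run to 1
  Position 10 ('b'): continues run of 'b', length=2
  Position 11 ('a'): new char, reset run to 1
  Position 12 ('b'): new char, reset run to 1
Longest run: 'b' with length 2

2


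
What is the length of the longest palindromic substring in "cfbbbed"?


Input: "cfbbbed"
Checking substrings for palindromes:
  [2:5] "bbb" (len 3) => palindrome
  [2:4] "bb" (len 2) => palindrome
  [3:5] "bb" (len 2) => palindrome
Longest palindromic substring: "bbb" with length 3

3


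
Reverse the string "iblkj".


Input: iblkj
Reading characters right to left:
  Position 4: 'j'
  Position 3: 'k'
  Position 2: 'l'
  Position 1: 'b'
  Position 0: 'i'
Reversed: jklbi

jklbi


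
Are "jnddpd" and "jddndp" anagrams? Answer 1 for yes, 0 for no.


Strings: "jnddpd", "jddndp"
Sorted first:  dddjnp
Sorted second: dddjnp
Sorted forms match => anagrams

1


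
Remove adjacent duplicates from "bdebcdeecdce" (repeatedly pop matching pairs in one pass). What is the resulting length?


Input: bdebcdeecdce
Stack-based adjacent duplicate removal:
  Read 'b': push. Stack: b
  Read 'd': push. Stack: bd
  Read 'e': push. Stack: bde
  Read 'b': push. Stack: bdeb
  Read 'c': push. Stack: bdebc
  Read 'd': push. Stack: bdebcd
  Read 'e': push. Stack: bdebcde
  Read 'e': matches stack top 'e' => pop. Stack: bdebcd
  Read 'c': push. Stack: bdebcdc
  Read 'd': push. Stack: bdebcdcd
  Read 'c': push. Stack: bdebcdcdc
  Read 'e': push. Stack: bdebcdcdce
Final stack: "bdebcdcdce" (length 10)

10


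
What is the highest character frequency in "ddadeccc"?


Input: ddadeccc
Character counts:
  'a': 1
  'c': 3
  'd': 3
  'e': 1
Maximum frequency: 3

3


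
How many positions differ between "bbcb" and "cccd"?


Comparing "bbcb" and "cccd" position by position:
  Position 0: 'b' vs 'c' => DIFFER
  Position 1: 'b' vs 'c' => DIFFER
  Position 2: 'c' vs 'c' => same
  Position 3: 'b' vs 'd' => DIFFER
Positions that differ: 3

3


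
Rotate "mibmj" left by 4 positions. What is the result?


Input: "mibmj", rotate left by 4
First 4 characters: "mibm"
Remaining characters: "j"
Concatenate remaining + first: "j" + "mibm" = "jmibm"

jmibm


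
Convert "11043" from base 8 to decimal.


Input: "11043" in base 8
Positional expansion:
  Digit '1' (value 1) x 8^4 = 4096
  Digit '1' (value 1) x 8^3 = 512
  Digit '0' (value 0) x 8^2 = 0
  Digit '4' (value 4) x 8^1 = 32
  Digit '3' (value 3) x 8^0 = 3
Sum = 4643

4643


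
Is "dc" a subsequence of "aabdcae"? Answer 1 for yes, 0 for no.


Check if "dc" is a subsequence of "aabdcae"
Greedy scan:
  Position 0 ('a'): no match needed
  Position 1 ('a'): no match needed
  Position 2 ('b'): no match needed
  Position 3 ('d'): matches sub[0] = 'd'
  Position 4 ('c'): matches sub[1] = 'c'
  Position 5 ('a'): no match needed
  Position 6 ('e'): no match needed
All 2 characters matched => is a subsequence

1


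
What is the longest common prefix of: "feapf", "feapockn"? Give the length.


Words: feapf, feapockn
  Position 0: all 'f' => match
  Position 1: all 'e' => match
  Position 2: all 'a' => match
  Position 3: all 'p' => match
  Position 4: ('f', 'o') => mismatch, stop
LCP = "feap" (length 4)

4


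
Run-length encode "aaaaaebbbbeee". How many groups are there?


Input: aaaaaebbbbeee
Scanning for consecutive runs:
  Group 1: 'a' x 5 (positions 0-4)
  Group 2: 'e' x 1 (positions 5-5)
  Group 3: 'b' x 4 (positions 6-9)
  Group 4: 'e' x 3 (positions 10-12)
Total groups: 4

4


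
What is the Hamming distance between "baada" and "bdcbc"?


Comparing "baada" and "bdcbc" position by position:
  Position 0: 'b' vs 'b' => same
  Position 1: 'a' vs 'd' => differ
  Position 2: 'a' vs 'c' => differ
  Position 3: 'd' vs 'b' => differ
  Position 4: 'a' vs 'c' => differ
Total differences (Hamming distance): 4

4


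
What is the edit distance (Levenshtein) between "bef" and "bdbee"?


Computing edit distance: "bef" -> "bdbee"
DP table:
           b    d    b    e    e
      0    1    2    3    4    5
  b   1    0    1    2    3    4
  e   2    1    1    2    2    3
  f   3    2    2    2    3    3
Edit distance = dp[3][5] = 3

3


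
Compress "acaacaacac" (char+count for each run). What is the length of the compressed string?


Input: acaacaacac
Runs:
  'a' x 1 => "a1"
  'c' x 1 => "c1"
  'a' x 2 => "a2"
  'c' x 1 => "c1"
  'a' x 2 => "a2"
  'c' x 1 => "c1"
  'a' x 1 => "a1"
  'c' x 1 => "c1"
Compressed: "a1c1a2c1a2c1a1c1"
Compressed length: 16

16


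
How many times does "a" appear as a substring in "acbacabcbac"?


Searching for "a" in "acbacabcbac"
Scanning each position:
  Position 0: "a" => MATCH
  Position 1: "c" => no
  Position 2: "b" => no
  Position 3: "a" => MATCH
  Position 4: "c" => no
  Position 5: "a" => MATCH
  Position 6: "b" => no
  Position 7: "c" => no
  Position 8: "b" => no
  Position 9: "a" => MATCH
  Position 10: "c" => no
Total occurrences: 4

4


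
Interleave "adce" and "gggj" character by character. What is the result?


Interleaving "adce" and "gggj":
  Position 0: 'a' from first, 'g' from second => "ag"
  Position 1: 'd' from first, 'g' from second => "dg"
  Position 2: 'c' from first, 'g' from second => "cg"
  Position 3: 'e' from first, 'j' from second => "ej"
Result: agdgcgej

agdgcgej


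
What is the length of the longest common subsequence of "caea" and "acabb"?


LCS of "caea" and "acabb"
DP table:
           a    c    a    b    b
      0    0    0    0    0    0
  c   0    0    1    1    1    1
  a   0    1    1    2    2    2
  e   0    1    1    2    2    2
  a   0    1    1    2    2    2
LCS length = dp[4][5] = 2

2


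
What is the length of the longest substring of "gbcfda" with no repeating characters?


Input: "gbcfda"
Sliding window (track last position of each char):
  Position 0 ('g'): window [0,0] length 1 -- new best
  Position 1 ('b'): window [0,1] length 2 -- new best
  Position 2 ('c'): window [0,2] length 3 -- new best
  Position 3 ('f'): window [0,3] length 4 -- new best
  Position 4 ('d'): window [0,4] length 5 -- new best
  Position 5 ('a'): window [0,5] length 6 -- new best
Longest substring with no repeats: "gbcfda" with length 6

6


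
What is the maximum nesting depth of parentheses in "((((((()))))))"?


Input: "((((((()))))))"
Tracking depth:
  Position 0 '(': depth becomes 1
  Position 1 '(': depth becomes 2
  Position 2 '(': depth becomes 3
  Position 3 '(': depth becomes 4
  Position 4 '(': depth becomes 5
  Position 5 '(': depth becomes 6
  Position 6 '(': depth becomes 7
  Position 7 ')': depth becomes 6
  Position 8 ')': depth becomes 5
  Position 9 ')': depth becomes 4
  Position 10 ')': depth becomes 3
  Position 11 ')': depth becomes 2
  Position 12 ')': depth becomes 1
  Position 13 ')': depth becomes 0
Maximum depth reached: 7

7


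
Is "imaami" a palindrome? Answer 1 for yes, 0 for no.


Input: imaami
Reversed: imaami
  Compare pos 0 ('i') with pos 5 ('i'): match
  Compare pos 1 ('m') with pos 4 ('m'): match
  Compare pos 2 ('a') with pos 3 ('a'): match
Result: palindrome

1


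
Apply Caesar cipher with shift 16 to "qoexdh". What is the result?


Caesar cipher: shift "qoexdh" by 16
  'q' (pos 16) + 16 = pos 6 = 'g'
  'o' (pos 14) + 16 = pos 4 = 'e'
  'e' (pos 4) + 16 = pos 20 = 'u'
  'x' (pos 23) + 16 = pos 13 = 'n'
  'd' (pos 3) + 16 = pos 19 = 't'
  'h' (pos 7) + 16 = pos 23 = 'x'
Result: geuntx

geuntx


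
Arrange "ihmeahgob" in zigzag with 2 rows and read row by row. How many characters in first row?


Zigzag "ihmeahgob" into 2 rows:
Placing characters:
  'i' => row 0
  'h' => row 1
  'm' => row 0
  'e' => row 1
  'a' => row 0
  'h' => row 1
  'g' => row 0
  'o' => row 1
  'b' => row 0
Rows:
  Row 0: "imagb"
  Row 1: "heho"
First row length: 5

5


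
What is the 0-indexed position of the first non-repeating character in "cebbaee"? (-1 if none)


Input: cebbaee
Character frequencies:
  'a': 1
  'b': 2
  'c': 1
  'e': 3
Scanning left to right for freq == 1:
  Position 0 ('c'): unique! => answer = 0

0


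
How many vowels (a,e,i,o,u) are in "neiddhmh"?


Input: neiddhmh
Checking each character:
  'n' at position 0: consonant
  'e' at position 1: vowel (running total: 1)
  'i' at position 2: vowel (running total: 2)
  'd' at position 3: consonant
  'd' at position 4: consonant
  'h' at position 5: consonant
  'm' at position 6: consonant
  'h' at position 7: consonant
Total vowels: 2

2


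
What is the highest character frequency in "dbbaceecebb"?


Input: dbbaceecebb
Character counts:
  'a': 1
  'b': 4
  'c': 2
  'd': 1
  'e': 3
Maximum frequency: 4

4


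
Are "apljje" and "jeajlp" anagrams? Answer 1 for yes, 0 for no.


Strings: "apljje", "jeajlp"
Sorted first:  aejjlp
Sorted second: aejjlp
Sorted forms match => anagrams

1


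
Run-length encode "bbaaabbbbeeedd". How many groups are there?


Input: bbaaabbbbeeedd
Scanning for consecutive runs:
  Group 1: 'b' x 2 (positions 0-1)
  Group 2: 'a' x 3 (positions 2-4)
  Group 3: 'b' x 4 (positions 5-8)
  Group 4: 'e' x 3 (positions 9-11)
  Group 5: 'd' x 2 (positions 12-13)
Total groups: 5

5


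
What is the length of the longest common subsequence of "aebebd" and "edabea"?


LCS of "aebebd" and "edabea"
DP table:
           e    d    a    b    e    a
      0    0    0    0    0    0    0
  a   0    0    0    1    1    1    1
  e   0    1    1    1    1    2    2
  b   0    1    1    1    2    2    2
  e   0    1    1    1    2    3    3
  b   0    1    1    1    2    3    3
  d   0    1    2    2    2    3    3
LCS length = dp[6][6] = 3

3


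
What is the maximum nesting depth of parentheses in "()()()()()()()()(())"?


Input: "()()()()()()()()(())"
Tracking depth:
  Position 0 '(': depth becomes 1
  Position 1 ')': depth becomes 0
  Position 2 '(': depth becomes 1
  Position 3 ')': depth becomes 0
  Position 4 '(': depth becomes 1
  Position 5 ')': depth becomes 0
  Position 6 '(': depth becomes 1
  Position 7 ')': depth becomes 0
  Position 8 '(': depth becomes 1
  Position 9 ')': depth becomes 0
  Position 10 '(': depth becomes 1
  Position 11 ')': depth becomes 0
  Position 12 '(': depth becomes 1
  Position 13 ')': depth becomes 0
  Position 14 '(': depth becomes 1
  Position 15 ')': depth becomes 0
  Position 16 '(': depth becomes 1
  Position 17 '(': depth becomes 2
  Position 18 ')': depth becomes 1
  Position 19 ')': depth becomes 0
Maximum depth reached: 2

2


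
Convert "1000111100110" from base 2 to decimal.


Input: "1000111100110" in base 2
Positional expansion:
  Digit '1' (value 1) x 2^12 = 4096
  Digit '0' (value 0) x 2^11 = 0
  Digit '0' (value 0) x 2^10 = 0
  Digit '0' (value 0) x 2^9 = 0
  Digit '1' (value 1) x 2^8 = 256
  Digit '1' (value 1) x 2^7 = 128
  Digit '1' (value 1) x 2^6 = 64
  Digit '1' (value 1) x 2^5 = 32
  Digit '0' (value 0) x 2^4 = 0
  Digit '0' (value 0) x 2^3 = 0
  Digit '1' (value 1) x 2^2 = 4
  Digit '1' (value 1) x 2^1 = 2
  Digit '0' (value 0) x 2^0 = 0
Sum = 4582

4582


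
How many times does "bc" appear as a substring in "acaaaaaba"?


Searching for "bc" in "acaaaaaba"
Scanning each position:
  Position 0: "ac" => no
  Position 1: "ca" => no
  Position 2: "aa" => no
  Position 3: "aa" => no
  Position 4: "aa" => no
  Position 5: "aa" => no
  Position 6: "ab" => no
  Position 7: "ba" => no
Total occurrences: 0

0


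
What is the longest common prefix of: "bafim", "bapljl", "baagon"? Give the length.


Words: bafim, bapljl, baagon
  Position 0: all 'b' => match
  Position 1: all 'a' => match
  Position 2: ('f', 'p', 'a') => mismatch, stop
LCP = "ba" (length 2)

2


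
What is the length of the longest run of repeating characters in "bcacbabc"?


Input: "bcacbabc"
Scanning for longest run:
  Position 1 ('c'): new char, reset run to 1
  Position 2 ('a'): new char, reset run to 1
  Position 3 ('c'): new char, reset run to 1
  Position 4 ('b'): new char, reset run to 1
  Position 5 ('a'): new char, reset run to 1
  Position 6 ('b'): new char, reset run to 1
  Position 7 ('c'): new char, reset run to 1
Longest run: 'b' with length 1

1


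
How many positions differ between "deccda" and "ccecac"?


Comparing "deccda" and "ccecac" position by position:
  Position 0: 'd' vs 'c' => DIFFER
  Position 1: 'e' vs 'c' => DIFFER
  Position 2: 'c' vs 'e' => DIFFER
  Position 3: 'c' vs 'c' => same
  Position 4: 'd' vs 'a' => DIFFER
  Position 5: 'a' vs 'c' => DIFFER
Positions that differ: 5

5


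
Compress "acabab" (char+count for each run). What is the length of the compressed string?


Input: acabab
Runs:
  'a' x 1 => "a1"
  'c' x 1 => "c1"
  'a' x 1 => "a1"
  'b' x 1 => "b1"
  'a' x 1 => "a1"
  'b' x 1 => "b1"
Compressed: "a1c1a1b1a1b1"
Compressed length: 12

12


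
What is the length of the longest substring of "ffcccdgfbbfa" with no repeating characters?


Input: "ffcccdgfbbfa"
Sliding window (track last position of each char):
  Position 0 ('f'): window [0,0] length 1 -- new best
  Position 1 ('f'): repeat (last at 0), move window start to 1
  Position 1 ('f'): window [1,1] length 1
  Position 2 ('c'): window [1,2] length 2 -- new best
  Position 3 ('c'): repeat (last at 2), move window start to 3
  Position 3 ('c'): window [3,3] length 1
  Position 4 ('c'): repeat (last at 3), move window start to 4
  Position 4 ('c'): window [4,4] length 1
  Position 5 ('d'): window [4,5] length 2
  Position 6 ('g'): window [4,6] length 3 -- new best
  Position 7 ('f'): window [4,7] length 4 -- new best
  Position 8 ('b'): window [4,8] length 5 -- new best
  Position 9 ('b'): repeat (last at 8), move window start to 9
  Position 9 ('b'): window [9,9] length 1
  Position 10 ('f'): window [9,10] length 2
  Position 11 ('a'): window [9,11] length 3
Longest substring with no repeats: "cdgfb" with length 5

5


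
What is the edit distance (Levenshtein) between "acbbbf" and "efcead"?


Computing edit distance: "acbbbf" -> "efcead"
DP table:
           e    f    c    e    a    d
      0    1    2    3    4    5    6
  a   1    1    2    3    4    4    5
  c   2    2    2    2    3    4    5
  b   3    3    3    3    3    4    5
  b   4    4    4    4    4    4    5
  b   5    5    5    5    5    5    5
  f   6    6    5    6    6    6    6
Edit distance = dp[6][6] = 6

6


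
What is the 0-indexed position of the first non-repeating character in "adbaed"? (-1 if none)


Input: adbaed
Character frequencies:
  'a': 2
  'b': 1
  'd': 2
  'e': 1
Scanning left to right for freq == 1:
  Position 0 ('a'): freq=2, skip
  Position 1 ('d'): freq=2, skip
  Position 2 ('b'): unique! => answer = 2

2


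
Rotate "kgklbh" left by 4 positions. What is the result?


Input: "kgklbh", rotate left by 4
First 4 characters: "kgkl"
Remaining characters: "bh"
Concatenate remaining + first: "bh" + "kgkl" = "bhkgkl"

bhkgkl


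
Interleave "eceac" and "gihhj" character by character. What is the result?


Interleaving "eceac" and "gihhj":
  Position 0: 'e' from first, 'g' from second => "eg"
  Position 1: 'c' from first, 'i' from second => "ci"
  Position 2: 'e' from first, 'h' from second => "eh"
  Position 3: 'a' from first, 'h' from second => "ah"
  Position 4: 'c' from first, 'j' from second => "cj"
Result: egciehahcj

egciehahcj


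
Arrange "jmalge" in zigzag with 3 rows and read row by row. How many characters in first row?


Zigzag "jmalge" into 3 rows:
Placing characters:
  'j' => row 0
  'm' => row 1
  'a' => row 2
  'l' => row 1
  'g' => row 0
  'e' => row 1
Rows:
  Row 0: "jg"
  Row 1: "mle"
  Row 2: "a"
First row length: 2

2


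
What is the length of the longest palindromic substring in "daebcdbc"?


Input: "daebcdbc"
Checking substrings for palindromes:
  No multi-char palindromic substrings found
Longest palindromic substring: "d" with length 1

1


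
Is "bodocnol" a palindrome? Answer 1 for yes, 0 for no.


Input: bodocnol
Reversed: loncodob
  Compare pos 0 ('b') with pos 7 ('l'): MISMATCH
  Compare pos 1 ('o') with pos 6 ('o'): match
  Compare pos 2 ('d') with pos 5 ('n'): MISMATCH
  Compare pos 3 ('o') with pos 4 ('c'): MISMATCH
Result: not a palindrome

0


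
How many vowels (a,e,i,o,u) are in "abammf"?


Input: abammf
Checking each character:
  'a' at position 0: vowel (running total: 1)
  'b' at position 1: consonant
  'a' at position 2: vowel (running total: 2)
  'm' at position 3: consonant
  'm' at position 4: consonant
  'f' at position 5: consonant
Total vowels: 2

2


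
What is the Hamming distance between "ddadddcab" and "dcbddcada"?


Comparing "ddadddcab" and "dcbddcada" position by position:
  Position 0: 'd' vs 'd' => same
  Position 1: 'd' vs 'c' => differ
  Position 2: 'a' vs 'b' => differ
  Position 3: 'd' vs 'd' => same
  Position 4: 'd' vs 'd' => same
  Position 5: 'd' vs 'c' => differ
  Position 6: 'c' vs 'a' => differ
  Position 7: 'a' vs 'd' => differ
  Position 8: 'b' vs 'a' => differ
Total differences (Hamming distance): 6

6


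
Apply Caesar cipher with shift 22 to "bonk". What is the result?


Caesar cipher: shift "bonk" by 22
  'b' (pos 1) + 22 = pos 23 = 'x'
  'o' (pos 14) + 22 = pos 10 = 'k'
  'n' (pos 13) + 22 = pos 9 = 'j'
  'k' (pos 10) + 22 = pos 6 = 'g'
Result: xkjg

xkjg


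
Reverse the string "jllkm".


Input: jllkm
Reading characters right to left:
  Position 4: 'm'
  Position 3: 'k'
  Position 2: 'l'
  Position 1: 'l'
  Position 0: 'j'
Reversed: mkllj

mkllj


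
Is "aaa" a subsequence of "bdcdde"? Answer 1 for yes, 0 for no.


Check if "aaa" is a subsequence of "bdcdde"
Greedy scan:
  Position 0 ('b'): no match needed
  Position 1 ('d'): no match needed
  Position 2 ('c'): no match needed
  Position 3 ('d'): no match needed
  Position 4 ('d'): no match needed
  Position 5 ('e'): no match needed
Only matched 0/3 characters => not a subsequence

0


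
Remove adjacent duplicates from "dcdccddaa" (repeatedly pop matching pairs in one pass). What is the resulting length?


Input: dcdccddaa
Stack-based adjacent duplicate removal:
  Read 'd': push. Stack: d
  Read 'c': push. Stack: dc
  Read 'd': push. Stack: dcd
  Read 'c': push. Stack: dcdc
  Read 'c': matches stack top 'c' => pop. Stack: dcd
  Read 'd': matches stack top 'd' => pop. Stack: dc
  Read 'd': push. Stack: dcd
  Read 'a': push. Stack: dcda
  Read 'a': matches stack top 'a' => pop. Stack: dcd
Final stack: "dcd" (length 3)

3


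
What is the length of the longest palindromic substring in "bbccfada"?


Input: "bbccfada"
Checking substrings for palindromes:
  [5:8] "ada" (len 3) => palindrome
  [0:2] "bb" (len 2) => palindrome
  [2:4] "cc" (len 2) => palindrome
Longest palindromic substring: "ada" with length 3

3


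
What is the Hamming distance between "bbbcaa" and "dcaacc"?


Comparing "bbbcaa" and "dcaacc" position by position:
  Position 0: 'b' vs 'd' => differ
  Position 1: 'b' vs 'c' => differ
  Position 2: 'b' vs 'a' => differ
  Position 3: 'c' vs 'a' => differ
  Position 4: 'a' vs 'c' => differ
  Position 5: 'a' vs 'c' => differ
Total differences (Hamming distance): 6

6


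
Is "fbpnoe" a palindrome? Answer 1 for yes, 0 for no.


Input: fbpnoe
Reversed: eonpbf
  Compare pos 0 ('f') with pos 5 ('e'): MISMATCH
  Compare pos 1 ('b') with pos 4 ('o'): MISMATCH
  Compare pos 2 ('p') with pos 3 ('n'): MISMATCH
Result: not a palindrome

0


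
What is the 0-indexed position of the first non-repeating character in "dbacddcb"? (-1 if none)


Input: dbacddcb
Character frequencies:
  'a': 1
  'b': 2
  'c': 2
  'd': 3
Scanning left to right for freq == 1:
  Position 0 ('d'): freq=3, skip
  Position 1 ('b'): freq=2, skip
  Position 2 ('a'): unique! => answer = 2

2


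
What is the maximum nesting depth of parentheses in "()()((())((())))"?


Input: "()()((())((())))"
Tracking depth:
  Position 0 '(': depth becomes 1
  Position 1 ')': depth becomes 0
  Position 2 '(': depth becomes 1
  Position 3 ')': depth becomes 0
  Position 4 '(': depth becomes 1
  Position 5 '(': depth becomes 2
  Position 6 '(': depth becomes 3
  Position 7 ')': depth becomes 2
  Position 8 ')': depth becomes 1
  Position 9 '(': depth becomes 2
  Position 10 '(': depth becomes 3
  Position 11 '(': depth becomes 4
  Position 12 ')': depth becomes 3
  Position 13 ')': depth becomes 2
  Position 14 ')': depth becomes 1
  Position 15 ')': depth becomes 0
Maximum depth reached: 4

4


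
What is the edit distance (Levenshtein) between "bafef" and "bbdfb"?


Computing edit distance: "bafef" -> "bbdfb"
DP table:
           b    b    d    f    b
      0    1    2    3    4    5
  b   1    0    1    2    3    4
  a   2    1    1    2    3    4
  f   3    2    2    2    2    3
  e   4    3    3    3    3    3
  f   5    4    4    4    3    4
Edit distance = dp[5][5] = 4

4


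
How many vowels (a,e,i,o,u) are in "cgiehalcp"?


Input: cgiehalcp
Checking each character:
  'c' at position 0: consonant
  'g' at position 1: consonant
  'i' at position 2: vowel (running total: 1)
  'e' at position 3: vowel (running total: 2)
  'h' at position 4: consonant
  'a' at position 5: vowel (running total: 3)
  'l' at position 6: consonant
  'c' at position 7: consonant
  'p' at position 8: consonant
Total vowels: 3

3


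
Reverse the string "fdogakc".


Input: fdogakc
Reading characters right to left:
  Position 6: 'c'
  Position 5: 'k'
  Position 4: 'a'
  Position 3: 'g'
  Position 2: 'o'
  Position 1: 'd'
  Position 0: 'f'
Reversed: ckagodf

ckagodf


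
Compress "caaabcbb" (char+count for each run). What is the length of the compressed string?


Input: caaabcbb
Runs:
  'c' x 1 => "c1"
  'a' x 3 => "a3"
  'b' x 1 => "b1"
  'c' x 1 => "c1"
  'b' x 2 => "b2"
Compressed: "c1a3b1c1b2"
Compressed length: 10

10


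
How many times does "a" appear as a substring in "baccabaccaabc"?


Searching for "a" in "baccabaccaabc"
Scanning each position:
  Position 0: "b" => no
  Position 1: "a" => MATCH
  Position 2: "c" => no
  Position 3: "c" => no
  Position 4: "a" => MATCH
  Position 5: "b" => no
  Position 6: "a" => MATCH
  Position 7: "c" => no
  Position 8: "c" => no
  Position 9: "a" => MATCH
  Position 10: "a" => MATCH
  Position 11: "b" => no
  Position 12: "c" => no
Total occurrences: 5

5


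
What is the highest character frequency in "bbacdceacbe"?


Input: bbacdceacbe
Character counts:
  'a': 2
  'b': 3
  'c': 3
  'd': 1
  'e': 2
Maximum frequency: 3

3


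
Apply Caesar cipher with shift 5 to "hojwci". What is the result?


Caesar cipher: shift "hojwci" by 5
  'h' (pos 7) + 5 = pos 12 = 'm'
  'o' (pos 14) + 5 = pos 19 = 't'
  'j' (pos 9) + 5 = pos 14 = 'o'
  'w' (pos 22) + 5 = pos 1 = 'b'
  'c' (pos 2) + 5 = pos 7 = 'h'
  'i' (pos 8) + 5 = pos 13 = 'n'
Result: mtobhn

mtobhn


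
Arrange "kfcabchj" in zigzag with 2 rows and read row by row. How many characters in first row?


Zigzag "kfcabchj" into 2 rows:
Placing characters:
  'k' => row 0
  'f' => row 1
  'c' => row 0
  'a' => row 1
  'b' => row 0
  'c' => row 1
  'h' => row 0
  'j' => row 1
Rows:
  Row 0: "kcbh"
  Row 1: "facj"
First row length: 4

4


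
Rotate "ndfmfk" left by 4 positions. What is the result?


Input: "ndfmfk", rotate left by 4
First 4 characters: "ndfm"
Remaining characters: "fk"
Concatenate remaining + first: "fk" + "ndfm" = "fkndfm"

fkndfm


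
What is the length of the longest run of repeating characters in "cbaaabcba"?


Input: "cbaaabcba"
Scanning for longest run:
  Position 1 ('b'): new char, reset run to 1
  Position 2 ('a'): new char, reset run to 1
  Position 3 ('a'): continues run of 'a', length=2
  Position 4 ('a'): continues run of 'a', length=3
  Position 5 ('b'): new char, reset run to 1
  Position 6 ('c'): new char, reset run to 1
  Position 7 ('b'): new char, reset run to 1
  Position 8 ('a'): new char, reset run to 1
Longest run: 'a' with length 3

3


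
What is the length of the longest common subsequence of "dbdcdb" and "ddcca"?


LCS of "dbdcdb" and "ddcca"
DP table:
           d    d    c    c    a
      0    0    0    0    0    0
  d   0    1    1    1    1    1
  b   0    1    1    1    1    1
  d   0    1    2    2    2    2
  c   0    1    2    3    3    3
  d   0    1    2    3    3    3
  b   0    1    2    3    3    3
LCS length = dp[6][5] = 3

3


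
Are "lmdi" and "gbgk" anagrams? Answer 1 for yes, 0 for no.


Strings: "lmdi", "gbgk"
Sorted first:  dilm
Sorted second: bggk
Differ at position 0: 'd' vs 'b' => not anagrams

0


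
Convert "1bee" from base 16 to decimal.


Input: "1bee" in base 16
Positional expansion:
  Digit '1' (value 1) x 16^3 = 4096
  Digit 'b' (value 11) x 16^2 = 2816
  Digit 'e' (value 14) x 16^1 = 224
  Digit 'e' (value 14) x 16^0 = 14
Sum = 7150

7150


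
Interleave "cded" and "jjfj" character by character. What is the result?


Interleaving "cded" and "jjfj":
  Position 0: 'c' from first, 'j' from second => "cj"
  Position 1: 'd' from first, 'j' from second => "dj"
  Position 2: 'e' from first, 'f' from second => "ef"
  Position 3: 'd' from first, 'j' from second => "dj"
Result: cjdjefdj

cjdjefdj


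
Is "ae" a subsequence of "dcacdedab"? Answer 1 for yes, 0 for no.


Check if "ae" is a subsequence of "dcacdedab"
Greedy scan:
  Position 0 ('d'): no match needed
  Position 1 ('c'): no match needed
  Position 2 ('a'): matches sub[0] = 'a'
  Position 3 ('c'): no match needed
  Position 4 ('d'): no match needed
  Position 5 ('e'): matches sub[1] = 'e'
  Position 6 ('d'): no match needed
  Position 7 ('a'): no match needed
  Position 8 ('b'): no match needed
All 2 characters matched => is a subsequence

1


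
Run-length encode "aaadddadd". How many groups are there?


Input: aaadddadd
Scanning for consecutive runs:
  Group 1: 'a' x 3 (positions 0-2)
  Group 2: 'd' x 3 (positions 3-5)
  Group 3: 'a' x 1 (positions 6-6)
  Group 4: 'd' x 2 (positions 7-8)
Total groups: 4

4


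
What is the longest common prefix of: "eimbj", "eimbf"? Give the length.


Words: eimbj, eimbf
  Position 0: all 'e' => match
  Position 1: all 'i' => match
  Position 2: all 'm' => match
  Position 3: all 'b' => match
  Position 4: ('j', 'f') => mismatch, stop
LCP = "eimb" (length 4)

4


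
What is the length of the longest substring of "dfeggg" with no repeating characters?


Input: "dfeggg"
Sliding window (track last position of each char):
  Position 0 ('d'): window [0,0] length 1 -- new best
  Position 1 ('f'): window [0,1] length 2 -- new best
  Position 2 ('e'): window [0,2] length 3 -- new best
  Position 3 ('g'): window [0,3] length 4 -- new best
  Position 4 ('g'): repeat (last at 3), move window start to 4
  Position 4 ('g'): window [4,4] length 1
  Position 5 ('g'): repeat (last at 4), move window start to 5
  Position 5 ('g'): window [5,5] length 1
Longest substring with no repeats: "dfeg" with length 4

4


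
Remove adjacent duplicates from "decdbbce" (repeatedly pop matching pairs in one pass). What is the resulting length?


Input: decdbbce
Stack-based adjacent duplicate removal:
  Read 'd': push. Stack: d
  Read 'e': push. Stack: de
  Read 'c': push. Stack: dec
  Read 'd': push. Stack: decd
  Read 'b': push. Stack: decdb
  Read 'b': matches stack top 'b' => pop. Stack: decd
  Read 'c': push. Stack: decdc
  Read 'e': push. Stack: decdce
Final stack: "decdce" (length 6)

6


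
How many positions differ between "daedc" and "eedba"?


Comparing "daedc" and "eedba" position by position:
  Position 0: 'd' vs 'e' => DIFFER
  Position 1: 'a' vs 'e' => DIFFER
  Position 2: 'e' vs 'd' => DIFFER
  Position 3: 'd' vs 'b' => DIFFER
  Position 4: 'c' vs 'a' => DIFFER
Positions that differ: 5

5


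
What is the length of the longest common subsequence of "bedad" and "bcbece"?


LCS of "bedad" and "bcbece"
DP table:
           b    c    b    e    c    e
      0    0    0    0    0    0    0
  b   0    1    1    1    1    1    1
  e   0    1    1    1    2    2    2
  d   0    1    1    1    2    2    2
  a   0    1    1    1    2    2    2
  d   0    1    1    1    2    2    2
LCS length = dp[5][6] = 2

2


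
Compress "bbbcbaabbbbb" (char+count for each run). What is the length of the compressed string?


Input: bbbcbaabbbbb
Runs:
  'b' x 3 => "b3"
  'c' x 1 => "c1"
  'b' x 1 => "b1"
  'a' x 2 => "a2"
  'b' x 5 => "b5"
Compressed: "b3c1b1a2b5"
Compressed length: 10

10


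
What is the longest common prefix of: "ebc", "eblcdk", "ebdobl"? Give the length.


Words: ebc, eblcdk, ebdobl
  Position 0: all 'e' => match
  Position 1: all 'b' => match
  Position 2: ('c', 'l', 'd') => mismatch, stop
LCP = "eb" (length 2)

2


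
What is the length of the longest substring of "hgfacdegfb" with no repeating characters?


Input: "hgfacdegfb"
Sliding window (track last position of each char):
  Position 0 ('h'): window [0,0] length 1 -- new best
  Position 1 ('g'): window [0,1] length 2 -- new best
  Position 2 ('f'): window [0,2] length 3 -- new best
  Position 3 ('a'): window [0,3] length 4 -- new best
  Position 4 ('c'): window [0,4] length 5 -- new best
  Position 5 ('d'): window [0,5] length 6 -- new best
  Position 6 ('e'): window [0,6] length 7 -- new best
  Position 7 ('g'): repeat (last at 1), move window start to 2
  Position 7 ('g'): window [2,7] length 6
  Position 8 ('f'): repeat (last at 2), move window start to 3
  Position 8 ('f'): window [3,8] length 6
  Position 9 ('b'): window [3,9] length 7
Longest substring with no repeats: "hgfacde" with length 7

7


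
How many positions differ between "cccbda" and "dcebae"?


Comparing "cccbda" and "dcebae" position by position:
  Position 0: 'c' vs 'd' => DIFFER
  Position 1: 'c' vs 'c' => same
  Position 2: 'c' vs 'e' => DIFFER
  Position 3: 'b' vs 'b' => same
  Position 4: 'd' vs 'a' => DIFFER
  Position 5: 'a' vs 'e' => DIFFER
Positions that differ: 4

4


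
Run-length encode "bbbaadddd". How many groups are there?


Input: bbbaadddd
Scanning for consecutive runs:
  Group 1: 'b' x 3 (positions 0-2)
  Group 2: 'a' x 2 (positions 3-4)
  Group 3: 'd' x 4 (positions 5-8)
Total groups: 3

3


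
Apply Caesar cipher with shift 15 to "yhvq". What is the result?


Caesar cipher: shift "yhvq" by 15
  'y' (pos 24) + 15 = pos 13 = 'n'
  'h' (pos 7) + 15 = pos 22 = 'w'
  'v' (pos 21) + 15 = pos 10 = 'k'
  'q' (pos 16) + 15 = pos 5 = 'f'
Result: nwkf

nwkf


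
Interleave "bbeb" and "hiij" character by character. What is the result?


Interleaving "bbeb" and "hiij":
  Position 0: 'b' from first, 'h' from second => "bh"
  Position 1: 'b' from first, 'i' from second => "bi"
  Position 2: 'e' from first, 'i' from second => "ei"
  Position 3: 'b' from first, 'j' from second => "bj"
Result: bhbieibj

bhbieibj


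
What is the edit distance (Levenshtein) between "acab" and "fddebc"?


Computing edit distance: "acab" -> "fddebc"
DP table:
           f    d    d    e    b    c
      0    1    2    3    4    5    6
  a   1    1    2    3    4    5    6
  c   2    2    2    3    4    5    5
  a   3    3    3    3    4    5    6
  b   4    4    4    4    4    4    5
Edit distance = dp[4][6] = 5

5


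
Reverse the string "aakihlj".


Input: aakihlj
Reading characters right to left:
  Position 6: 'j'
  Position 5: 'l'
  Position 4: 'h'
  Position 3: 'i'
  Position 2: 'k'
  Position 1: 'a'
  Position 0: 'a'
Reversed: jlhikaa

jlhikaa


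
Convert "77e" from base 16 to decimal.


Input: "77e" in base 16
Positional expansion:
  Digit '7' (value 7) x 16^2 = 1792
  Digit '7' (value 7) x 16^1 = 112
  Digit 'e' (value 14) x 16^0 = 14
Sum = 1918

1918


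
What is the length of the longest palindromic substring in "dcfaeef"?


Input: "dcfaeef"
Checking substrings for palindromes:
  [4:6] "ee" (len 2) => palindrome
Longest palindromic substring: "ee" with length 2

2


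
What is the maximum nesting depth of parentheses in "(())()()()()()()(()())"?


Input: "(())()()()()()()(()())"
Tracking depth:
  Position 0 '(': depth becomes 1
  Position 1 '(': depth becomes 2
  Position 2 ')': depth becomes 1
  Position 3 ')': depth becomes 0
  Position 4 '(': depth becomes 1
  Position 5 ')': depth becomes 0
  Position 6 '(': depth becomes 1
  Position 7 ')': depth becomes 0
  Position 8 '(': depth becomes 1
  Position 9 ')': depth becomes 0
  Position 10 '(': depth becomes 1
  Position 11 ')': depth becomes 0
  Position 12 '(': depth becomes 1
  Position 13 ')': depth becomes 0
  Position 14 '(': depth becomes 1
  Position 15 ')': depth becomes 0
  Position 16 '(': depth becomes 1
  Position 17 '(': depth becomes 2
  Position 18 ')': depth becomes 1
  Position 19 '(': depth becomes 2
  Position 20 ')': depth becomes 1
  Position 21 ')': depth becomes 0
Maximum depth reached: 2

2


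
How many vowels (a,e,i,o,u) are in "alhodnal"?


Input: alhodnal
Checking each character:
  'a' at position 0: vowel (running total: 1)
  'l' at position 1: consonant
  'h' at position 2: consonant
  'o' at position 3: vowel (running total: 2)
  'd' at position 4: consonant
  'n' at position 5: consonant
  'a' at position 6: vowel (running total: 3)
  'l' at position 7: consonant
Total vowels: 3

3


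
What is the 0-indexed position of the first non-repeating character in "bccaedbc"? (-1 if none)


Input: bccaedbc
Character frequencies:
  'a': 1
  'b': 2
  'c': 3
  'd': 1
  'e': 1
Scanning left to right for freq == 1:
  Position 0 ('b'): freq=2, skip
  Position 1 ('c'): freq=3, skip
  Position 2 ('c'): freq=3, skip
  Position 3 ('a'): unique! => answer = 3

3


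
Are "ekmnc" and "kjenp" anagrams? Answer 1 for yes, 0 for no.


Strings: "ekmnc", "kjenp"
Sorted first:  cekmn
Sorted second: ejknp
Differ at position 0: 'c' vs 'e' => not anagrams

0


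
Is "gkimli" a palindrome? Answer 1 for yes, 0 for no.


Input: gkimli
Reversed: ilmikg
  Compare pos 0 ('g') with pos 5 ('i'): MISMATCH
  Compare pos 1 ('k') with pos 4 ('l'): MISMATCH
  Compare pos 2 ('i') with pos 3 ('m'): MISMATCH
Result: not a palindrome

0
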